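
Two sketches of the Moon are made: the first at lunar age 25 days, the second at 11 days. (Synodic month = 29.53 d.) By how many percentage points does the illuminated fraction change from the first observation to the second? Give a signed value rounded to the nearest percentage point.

+63 pp

First observation: θ = 360°·25/29.53 = 304.8°, so f = 0.215.
Second observation: θ = 134.1°, f = 0.848.
Δf = 0.848 − 0.215 = +0.633, i.e. +63 pp.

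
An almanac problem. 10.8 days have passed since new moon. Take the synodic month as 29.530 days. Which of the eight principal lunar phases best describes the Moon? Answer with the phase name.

waxing gibbous

θ ≈ 360° × 10.8/29.530 = 132°, which falls in the waxing gibbous sector.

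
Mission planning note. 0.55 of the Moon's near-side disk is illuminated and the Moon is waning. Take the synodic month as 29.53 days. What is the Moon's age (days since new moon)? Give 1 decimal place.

21.7 days

cos θ = 1 − 2f = -0.100, giving a principal value of 95.7°.
Waning ⇒ past full, so θ = 360° − 95.7° = 264.3°.
At 360°/29.53 d per day, 264.3° corresponds to 21.68 days.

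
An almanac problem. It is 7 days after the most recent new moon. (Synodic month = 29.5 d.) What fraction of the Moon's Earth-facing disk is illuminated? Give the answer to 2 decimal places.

The Moon has covered 7/29.5 of its cycle, so θ ≈ 360° × 7/29.5 = 85.4°.
Illuminated fraction = (1 − cos 85.4°)/2 = (1 − 0.080)/2 ≈ 0.460.

0.46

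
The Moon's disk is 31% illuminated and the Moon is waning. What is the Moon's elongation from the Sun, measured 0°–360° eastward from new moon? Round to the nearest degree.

cos θ = 1 − 2f = 0.380, giving a principal value of 67.7°.
Since the Moon is past full (waning), take the reflex angle: θ = 360° − 67.7° = 292.3°.

292°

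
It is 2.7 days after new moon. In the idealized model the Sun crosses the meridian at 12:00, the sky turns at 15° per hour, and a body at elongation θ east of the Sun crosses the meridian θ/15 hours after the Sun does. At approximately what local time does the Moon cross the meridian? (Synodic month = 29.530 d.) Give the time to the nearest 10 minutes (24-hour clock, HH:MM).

14:10

Elongation θ = 360° × 2.7/29.530 ≈ 32.9°.
Delay after the Sun = 32.9° / (15°/h) ≈ 2.19 h.
12:00 + 2.194 h ≈ 14:12 → 14:10 to the nearest ten minutes.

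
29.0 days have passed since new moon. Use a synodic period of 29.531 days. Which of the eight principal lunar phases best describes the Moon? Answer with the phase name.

At 29.0/29.531 of the cycle, θ ≈ 354° — the new moon range.

new moon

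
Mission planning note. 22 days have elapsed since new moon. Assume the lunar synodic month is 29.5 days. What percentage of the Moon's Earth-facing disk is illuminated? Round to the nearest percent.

Phase angle: θ = 360°·(22 d)/(29.5 d) = 268.5°.
Illuminated fraction = (1 − cos 268.5°)/2 = (1 − (-0.027))/2 ≈ 0.513, so 51%.

51%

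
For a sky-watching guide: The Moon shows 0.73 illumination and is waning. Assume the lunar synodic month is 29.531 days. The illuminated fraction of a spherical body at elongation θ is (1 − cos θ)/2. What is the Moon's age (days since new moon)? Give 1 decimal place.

19.9 days

cos θ = 1 − 2f = -0.460, giving a principal value of 117.4°.
A waning Moon lies in 180°–360°, so θ = 360° − 117.4° = 242.6°.
That fraction of the synodic month is 242.6/360 × 29.531 d ≈ 19.90 d.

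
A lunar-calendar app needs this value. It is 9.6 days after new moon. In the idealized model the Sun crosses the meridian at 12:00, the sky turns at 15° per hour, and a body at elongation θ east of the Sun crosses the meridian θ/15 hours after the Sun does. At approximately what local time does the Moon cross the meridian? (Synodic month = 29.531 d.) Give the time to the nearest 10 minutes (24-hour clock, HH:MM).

19:50

The Moon has covered 9.6/29.531 of its cycle, so θ ≈ 360° × 9.6/29.531 = 117.0°.
The Moon trails the Sun by θ/15 = 117.0/15 ≈ 7.80 hours.
12:00 + 7.802 h ≈ 19:48 → 19:50 to the nearest ten minutes.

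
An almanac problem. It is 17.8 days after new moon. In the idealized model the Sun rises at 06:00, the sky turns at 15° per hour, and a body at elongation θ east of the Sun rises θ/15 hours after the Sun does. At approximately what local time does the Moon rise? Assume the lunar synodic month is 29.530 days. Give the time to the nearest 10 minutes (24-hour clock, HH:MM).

20:30

Phase angle: θ = 360°·(17.8 d)/(29.530 d) = 217.0°.
The Moon trails the Sun by θ/15 = 217.0/15 ≈ 14.47 hours.
06:00 + 14.467 h ≈ 20:28 → 20:30 to the nearest ten minutes.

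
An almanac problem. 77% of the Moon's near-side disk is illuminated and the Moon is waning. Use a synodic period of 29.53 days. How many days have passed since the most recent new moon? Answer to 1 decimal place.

cos θ = 1 − 2f = -0.540, giving a principal value of 122.7°.
A waning Moon lies in 180°–360°, so θ = 360° − 122.7° = 237.3°.
Age = 29.53 × 237.3°/360° ≈ 19.47 days.

19.5 days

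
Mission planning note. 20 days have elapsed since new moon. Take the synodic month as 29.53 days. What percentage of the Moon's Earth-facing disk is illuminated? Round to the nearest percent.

72%

Phase angle: θ = 360°·(20 d)/(29.53 d) = 243.8°.
Illuminated fraction = (1 − cos 243.8°)/2 = (1 − (-0.441))/2 ≈ 0.721, so 72%.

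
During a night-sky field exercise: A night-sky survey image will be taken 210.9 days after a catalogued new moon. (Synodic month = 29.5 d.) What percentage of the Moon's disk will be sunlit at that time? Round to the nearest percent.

210.9 d spans 7 complete synodic months (7 × 29.5 = 206.50 d) plus 4.40 d.
The Moon has covered 4.40/29.5 of its cycle, so θ ≈ 360° × 4.40/29.5 = 53.7°.
With cos θ = 0.592, the lit fraction is (1 − 0.592)/2 ≈ 0.204, so 20%.

20%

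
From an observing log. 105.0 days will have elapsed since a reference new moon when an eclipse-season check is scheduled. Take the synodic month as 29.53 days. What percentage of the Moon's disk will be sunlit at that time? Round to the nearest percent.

97%

105.0 d spans 3 complete synodic months (3 × 29.53 = 88.59 d) plus 16.41 d.
Elongation θ = 360° × 16.41/29.53 ≈ 200.1°.
cos 200.1° = (-0.939), so f = (1 − (-0.939))/2 = 0.970, so 97%.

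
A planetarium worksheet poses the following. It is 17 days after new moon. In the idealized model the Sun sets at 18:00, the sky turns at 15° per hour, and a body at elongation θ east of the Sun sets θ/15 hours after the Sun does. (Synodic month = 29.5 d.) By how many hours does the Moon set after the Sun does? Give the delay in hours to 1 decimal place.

Elongation θ = 360° × 17/29.5 ≈ 207.5°.
The Moon trails the Sun by θ/15 = 207.5/15 ≈ 13.83 hours.
So the Moon sets 13.83 h after the Sun.

13.8 h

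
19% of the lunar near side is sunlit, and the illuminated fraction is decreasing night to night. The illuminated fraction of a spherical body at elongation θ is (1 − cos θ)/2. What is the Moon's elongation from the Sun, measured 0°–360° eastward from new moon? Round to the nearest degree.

308°

cos θ = 1 − 2f = 0.620, giving a principal value of 51.7°.
A waning Moon lies in 180°–360°, so θ = 360° − 51.7° = 308.3°.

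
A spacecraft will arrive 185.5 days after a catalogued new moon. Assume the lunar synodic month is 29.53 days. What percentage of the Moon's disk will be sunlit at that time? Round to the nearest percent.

185.5/29.53 = 6.282 lunations, so 6 complete cycles and 8.32 d into the next.
Phase angle: θ = 360°·(8.32 d)/(29.53 d) = 101.4°.
With cos θ = (-0.198), the lit fraction is (1 − (-0.198))/2 ≈ 0.599, so 60%.

60%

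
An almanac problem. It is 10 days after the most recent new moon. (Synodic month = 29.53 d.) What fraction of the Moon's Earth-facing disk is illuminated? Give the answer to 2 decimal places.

The Moon has covered 10/29.53 of its cycle, so θ ≈ 360° × 10/29.53 = 121.9°.
Illuminated fraction = (1 − cos 121.9°)/2 = (1 − (-0.529))/2 ≈ 0.764.

0.76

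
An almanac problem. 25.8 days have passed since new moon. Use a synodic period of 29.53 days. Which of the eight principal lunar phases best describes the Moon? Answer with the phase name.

waning crescent

At 25.8/29.53 of the cycle, θ ≈ 315° — the waning crescent range.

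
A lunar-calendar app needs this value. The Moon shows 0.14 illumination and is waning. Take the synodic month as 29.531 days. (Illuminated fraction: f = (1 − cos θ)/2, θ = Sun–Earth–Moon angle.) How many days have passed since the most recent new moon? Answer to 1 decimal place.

25.9 days

cos θ = 1 − 2f = 0.720, giving a principal value of 43.9°.
A waning Moon lies in 180°–360°, so θ = 360° − 43.9° = 316.1°.
That fraction of the synodic month is 316.1/360 × 29.531 d ≈ 25.93 d.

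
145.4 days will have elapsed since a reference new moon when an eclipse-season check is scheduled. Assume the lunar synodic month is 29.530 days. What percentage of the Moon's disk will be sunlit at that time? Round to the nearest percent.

145.4 d spans 4 complete synodic months (4 × 29.530 = 118.12 d) plus 27.28 d.
Phase angle: θ = 360°·(27.28 d)/(29.530 d) = 332.6°.
With cos θ = 0.888, the lit fraction is (1 − 0.888)/2 ≈ 0.056, so 6%.

6%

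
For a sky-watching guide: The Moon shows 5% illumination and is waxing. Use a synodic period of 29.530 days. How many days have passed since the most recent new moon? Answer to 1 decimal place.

From f = (1 − cos θ)/2: cos θ = 1 − 2×0.05 = 0.900; arccos → 25.8°.
Waxing ⇒ before full, so θ = 25.8°.
That fraction of the synodic month is 25.8/360 × 29.530 d ≈ 2.12 d.

2.1 days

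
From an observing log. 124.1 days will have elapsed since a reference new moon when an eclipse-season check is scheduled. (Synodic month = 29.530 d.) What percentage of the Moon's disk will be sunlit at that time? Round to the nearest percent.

Reduce mod P: 124.1 − 4×29.530 = 5.98 d into the current lunation.
Elongation θ = 360° × 5.98/29.530 ≈ 72.9°.
cos 72.9° = 0.294, so f = (1 − 0.294)/2 = 0.353, so 35%.

35%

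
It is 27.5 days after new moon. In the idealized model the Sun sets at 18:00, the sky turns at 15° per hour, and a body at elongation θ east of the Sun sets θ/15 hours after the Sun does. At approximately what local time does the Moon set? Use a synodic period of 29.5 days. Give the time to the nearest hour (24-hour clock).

16:00

The Moon has covered 27.5/29.5 of its cycle, so θ ≈ 360° × 27.5/29.5 = 335.6°.
Delay after the Sun = 335.6° / (15°/h) ≈ 22.37 h.
18:00 + 22.37 h ≈ 16:22 → 16:00 to the nearest hour.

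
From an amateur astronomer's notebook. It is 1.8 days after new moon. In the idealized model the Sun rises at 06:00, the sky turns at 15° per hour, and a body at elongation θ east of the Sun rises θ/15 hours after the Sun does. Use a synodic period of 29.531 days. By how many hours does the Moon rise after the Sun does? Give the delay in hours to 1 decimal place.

Elongation θ = 360° × 1.8/29.531 ≈ 21.9°.
Delay after the Sun = 21.9° / (15°/h) ≈ 1.46 h.
So the Moon rises 1.46 h after the Sun.

1.5 h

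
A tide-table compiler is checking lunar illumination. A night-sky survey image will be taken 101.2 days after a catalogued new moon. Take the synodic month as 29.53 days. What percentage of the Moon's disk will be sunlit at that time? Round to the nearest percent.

101.2/29.53 = 3.427 lunations, so 3 complete cycles and 12.61 d into the next.
Elongation θ = 360° × 12.61/29.53 ≈ 153.7°.
With cos θ = (-0.897), the lit fraction is (1 − (-0.897))/2 ≈ 0.948, so 95%.

95%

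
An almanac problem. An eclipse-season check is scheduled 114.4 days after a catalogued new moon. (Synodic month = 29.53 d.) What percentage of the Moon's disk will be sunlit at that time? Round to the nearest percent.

Reduce mod P: 114.4 − 3×29.53 = 25.81 d into the current lunation.
Phase angle: θ = 360°·(25.81 d)/(29.53 d) = 314.6°.
With cos θ = 0.703, the lit fraction is (1 − 0.703)/2 ≈ 0.149, so 15%.

15%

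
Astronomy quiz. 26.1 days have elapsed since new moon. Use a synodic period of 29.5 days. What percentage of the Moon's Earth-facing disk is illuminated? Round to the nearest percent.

Elongation θ = 360° × 26.1/29.5 ≈ 318.5°.
With cos θ = 0.749, the lit fraction is (1 − 0.749)/2 ≈ 0.125, so 13%.

13%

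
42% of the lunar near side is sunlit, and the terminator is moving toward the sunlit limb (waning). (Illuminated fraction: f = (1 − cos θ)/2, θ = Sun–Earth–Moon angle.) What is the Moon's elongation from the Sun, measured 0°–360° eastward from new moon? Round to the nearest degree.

279°

cos θ = 1 − 2f = 0.160, giving a principal value of 80.8°.
Waning ⇒ past full, so θ = 360° − 80.8° = 279.2°.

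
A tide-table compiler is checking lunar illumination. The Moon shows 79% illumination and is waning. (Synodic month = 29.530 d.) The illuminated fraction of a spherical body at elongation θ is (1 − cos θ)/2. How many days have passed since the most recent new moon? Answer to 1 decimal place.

Invert f = (1 − cos θ)/2 to get cos θ = 1 − 2(0.79) = -0.580, hence θ₀ = arccos -0.580 = 125.5°.
Since the Moon is past full (waning), take the reflex angle: θ = 360° − 125.5° = 234.5°.
At 360°/29.530 d per day, 234.5° corresponds to 19.24 days.

19.2 days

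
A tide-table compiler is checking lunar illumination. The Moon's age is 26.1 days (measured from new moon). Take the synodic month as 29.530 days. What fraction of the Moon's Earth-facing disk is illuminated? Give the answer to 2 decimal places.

0.13

Elongation θ = 360° × 26.1/29.530 ≈ 318.2°.
cos 318.2° = 0.745, so f = (1 − 0.745)/2 = 0.127.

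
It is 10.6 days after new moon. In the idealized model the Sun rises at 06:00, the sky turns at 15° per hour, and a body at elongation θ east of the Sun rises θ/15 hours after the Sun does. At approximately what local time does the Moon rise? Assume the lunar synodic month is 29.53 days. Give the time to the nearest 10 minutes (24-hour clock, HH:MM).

14:40

Phase angle: θ = 360°·(10.6 d)/(29.53 d) = 129.2°.
Delay after the Sun = 129.2° / (15°/h) ≈ 8.61 h.
06:00 + 8.615 h ≈ 14:37 → 14:40 to the nearest ten minutes.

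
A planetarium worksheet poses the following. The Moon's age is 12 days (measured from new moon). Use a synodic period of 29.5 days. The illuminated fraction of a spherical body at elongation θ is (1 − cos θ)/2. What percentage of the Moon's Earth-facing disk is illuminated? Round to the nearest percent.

Elongation θ = 360° × 12/29.5 ≈ 146.4°.
With cos θ = (-0.833), the lit fraction is (1 − (-0.833))/2 ≈ 0.917, so 92%.

92%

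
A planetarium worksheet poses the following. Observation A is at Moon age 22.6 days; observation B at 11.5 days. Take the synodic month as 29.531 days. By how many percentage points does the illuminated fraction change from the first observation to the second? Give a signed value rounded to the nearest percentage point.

First observation: θ = 360°·22.6/29.531 = 275.5°, so f = 0.452.
Second observation: θ = 140.2°, f = 0.884.
Δf = 0.884 − 0.452 = +0.432, i.e. +43 pp.

+43 pp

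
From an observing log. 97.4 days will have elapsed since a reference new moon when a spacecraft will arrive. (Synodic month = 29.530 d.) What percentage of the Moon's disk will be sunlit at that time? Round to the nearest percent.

97.4 d spans 3 complete synodic months (3 × 29.530 = 88.59 d) plus 8.81 d.
Elongation θ = 360° × 8.81/29.530 ≈ 107.4°.
With cos θ = (-0.299), the lit fraction is (1 − (-0.299))/2 ≈ 0.650, so 65%.

65%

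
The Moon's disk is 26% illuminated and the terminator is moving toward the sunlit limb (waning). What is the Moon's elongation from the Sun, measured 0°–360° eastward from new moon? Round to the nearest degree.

Invert f = (1 − cos θ)/2 to get cos θ = 1 − 2(0.26) = 0.480, hence θ₀ = arccos 0.480 = 61.3°.
A waning Moon lies in 180°–360°, so θ = 360° − 61.3° = 298.7°.

299°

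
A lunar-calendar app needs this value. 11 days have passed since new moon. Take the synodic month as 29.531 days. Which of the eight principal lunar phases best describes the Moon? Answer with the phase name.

θ ≈ 360° × 11/29.531 = 134°, which falls in the waxing gibbous sector.

waxing gibbous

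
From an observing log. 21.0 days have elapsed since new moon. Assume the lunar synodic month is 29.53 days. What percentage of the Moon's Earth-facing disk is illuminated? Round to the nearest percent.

Phase angle: θ = 360°·(21.0 d)/(29.53 d) = 256.0°.
Illuminated fraction = (1 − cos 256.0°)/2 = (1 − (-0.242))/2 ≈ 0.621, so 62%.

62%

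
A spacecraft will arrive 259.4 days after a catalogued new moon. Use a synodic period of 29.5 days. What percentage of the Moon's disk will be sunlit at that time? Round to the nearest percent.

37%

259.4 d spans 8 complete synodic months (8 × 29.5 = 236.00 d) plus 23.40 d.
Elongation θ = 360° × 23.40/29.5 ≈ 285.6°.
With cos θ = 0.268, the lit fraction is (1 − 0.268)/2 ≈ 0.366, so 37%.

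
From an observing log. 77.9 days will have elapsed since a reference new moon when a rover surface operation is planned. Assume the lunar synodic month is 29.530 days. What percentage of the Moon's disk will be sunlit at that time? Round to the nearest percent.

82%

77.9 d spans 2 complete synodic months (2 × 29.530 = 59.06 d) plus 18.84 d.
Phase angle: θ = 360°·(18.84 d)/(29.530 d) = 229.7°.
cos 229.7° = (-0.647), so f = (1 − (-0.647))/2 = 0.824, so 82%.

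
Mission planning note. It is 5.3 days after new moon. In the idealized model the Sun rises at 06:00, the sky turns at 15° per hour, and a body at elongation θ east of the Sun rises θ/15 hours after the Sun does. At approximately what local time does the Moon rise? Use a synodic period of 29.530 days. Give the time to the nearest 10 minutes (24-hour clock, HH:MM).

Phase angle: θ = 360°·(5.3 d)/(29.530 d) = 64.6°.
Delay after the Sun = 64.6° / (15°/h) ≈ 4.31 h.
06:00 + 4.307 h ≈ 10:18 → 10:20 to the nearest ten minutes.

10:20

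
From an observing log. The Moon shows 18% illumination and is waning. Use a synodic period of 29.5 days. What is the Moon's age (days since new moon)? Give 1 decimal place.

25.4 days

Invert f = (1 − cos θ)/2 to get cos θ = 1 − 2(0.18) = 0.640, hence θ₀ = arccos 0.640 = 50.2°.
A waning Moon lies in 180°–360°, so θ = 360° − 50.2° = 309.8°.
Age = 29.5 × 309.8°/360° ≈ 25.39 days.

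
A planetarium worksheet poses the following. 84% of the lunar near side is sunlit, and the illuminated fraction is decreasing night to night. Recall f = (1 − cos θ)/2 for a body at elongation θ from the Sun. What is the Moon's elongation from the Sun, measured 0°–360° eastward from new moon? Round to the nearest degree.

227°

From f = (1 − cos θ)/2: cos θ = 1 − 2×0.84 = -0.680; arccos → 132.8°.
A waning Moon lies in 180°–360°, so θ = 360° − 132.8° = 227.2°.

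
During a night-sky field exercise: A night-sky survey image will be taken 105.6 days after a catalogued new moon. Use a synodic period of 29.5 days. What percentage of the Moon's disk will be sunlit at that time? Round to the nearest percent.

105.6/29.5 = 3.580 lunations, so 3 complete cycles and 17.10 d into the next.
The Moon has covered 17.10/29.5 of its cycle, so θ ≈ 360° × 17.10/29.5 = 208.7°.
cos 208.7° = (-0.877), so f = (1 − (-0.877))/2 = 0.939, so 94%.

94%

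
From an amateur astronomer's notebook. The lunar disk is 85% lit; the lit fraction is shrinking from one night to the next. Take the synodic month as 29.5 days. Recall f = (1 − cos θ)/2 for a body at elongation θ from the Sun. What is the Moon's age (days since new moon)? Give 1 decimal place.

18.5 days

cos θ = 1 − 2f = -0.700, giving a principal value of 134.4°.
Waning ⇒ past full, so θ = 360° − 134.4° = 225.6°.
That fraction of the synodic month is 225.6/360 × 29.5 d ≈ 18.48 d.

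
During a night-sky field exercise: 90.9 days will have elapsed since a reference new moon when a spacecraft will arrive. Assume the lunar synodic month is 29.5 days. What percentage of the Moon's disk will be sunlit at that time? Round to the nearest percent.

6%

Reduce mod P: 90.9 − 3×29.5 = 2.40 d into the current lunation.
Phase angle: θ = 360°·(2.40 d)/(29.5 d) = 29.3°.
With cos θ = 0.872, the lit fraction is (1 − 0.872)/2 ≈ 0.064, so 6%.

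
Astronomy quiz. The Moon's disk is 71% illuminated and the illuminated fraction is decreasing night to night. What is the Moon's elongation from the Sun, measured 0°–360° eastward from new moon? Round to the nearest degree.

245°

cos θ = 1 − 2f = -0.420, giving a principal value of 114.8°.
A waning Moon lies in 180°–360°, so θ = 360° − 114.8° = 245.2°.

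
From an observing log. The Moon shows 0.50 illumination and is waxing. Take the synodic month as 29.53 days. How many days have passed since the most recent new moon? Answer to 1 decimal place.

7.4 days

From f = (1 − cos θ)/2: cos θ = 1 − 2×0.50 = 0.000; arccos → 90.0°.
Before full moon the principal value applies: θ = 90.0°.
That fraction of the synodic month is 90.0/360 × 29.53 d ≈ 7.38 d.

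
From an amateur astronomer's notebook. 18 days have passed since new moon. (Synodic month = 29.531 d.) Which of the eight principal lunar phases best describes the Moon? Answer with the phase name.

waning gibbous

θ ≈ 360° × 18/29.531 = 219°, which falls in the waning gibbous sector.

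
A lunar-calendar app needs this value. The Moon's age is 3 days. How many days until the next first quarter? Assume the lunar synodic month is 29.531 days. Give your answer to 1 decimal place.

4.4 days

First quarter occurs at elongation 90°, i.e. at age 29.531 × 90/360 = 7.383 d.
So 4.383 days remain (7.383 − 3).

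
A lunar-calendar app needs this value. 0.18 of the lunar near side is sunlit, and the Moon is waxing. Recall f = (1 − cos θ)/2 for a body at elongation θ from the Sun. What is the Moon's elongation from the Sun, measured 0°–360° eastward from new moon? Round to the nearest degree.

50°

cos θ = 1 − 2f = 0.640, giving a principal value of 50.2°.
Waxing ⇒ before full, so θ = 50.2°.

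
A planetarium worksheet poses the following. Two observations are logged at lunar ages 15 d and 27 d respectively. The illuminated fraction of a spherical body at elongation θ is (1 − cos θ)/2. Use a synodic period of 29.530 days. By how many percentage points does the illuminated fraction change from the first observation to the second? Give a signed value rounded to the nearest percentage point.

-93 percentage points

θ₁ = 360° × 15/29.530 = 182.9°, f₁ = (1 − cos θ₁)/2 = 0.999.
θ₂ = 360° × 27/29.530 = 329.2°, f₂ = (1 − cos θ₂)/2 = 0.071.
Change = f₂ − f₁ = -0.929 → -93 percentage points.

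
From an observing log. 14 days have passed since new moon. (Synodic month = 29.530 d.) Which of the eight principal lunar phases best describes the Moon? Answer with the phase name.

full moon

θ ≈ 360° × 14/29.530 = 171°, which falls in the full moon sector.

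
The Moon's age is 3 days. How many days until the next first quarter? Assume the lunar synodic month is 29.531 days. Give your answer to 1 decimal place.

4.4 days

First quarter occurs at elongation 90°, i.e. at age 29.531 × 90/360 = 7.383 d.
That is 7.383 − 3 = 4.383 days ahead.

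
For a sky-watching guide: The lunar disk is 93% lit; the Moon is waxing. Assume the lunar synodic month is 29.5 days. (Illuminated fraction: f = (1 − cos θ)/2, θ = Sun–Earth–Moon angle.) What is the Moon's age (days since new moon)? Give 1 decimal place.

From f = (1 − cos θ)/2: cos θ = 1 − 2×0.93 = -0.860; arccos → 149.3°.
Before full moon the principal value applies: θ = 149.3°.
At 360°/29.5 d per day, 149.3° corresponds to 12.24 days.

12.2 days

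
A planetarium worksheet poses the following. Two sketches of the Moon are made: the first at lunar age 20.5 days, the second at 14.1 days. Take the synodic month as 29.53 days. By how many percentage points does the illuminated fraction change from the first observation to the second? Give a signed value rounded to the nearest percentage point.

+32 pp

θ₁ = 360° × 20.5/29.53 = 249.9°, f₁ = (1 − cos θ₁)/2 = 0.672.
θ₂ = 360° × 14.1/29.53 = 171.9°, f₂ = (1 − cos θ₂)/2 = 0.995.
Change = f₂ − f₁ = +0.323 → +32 percentage points.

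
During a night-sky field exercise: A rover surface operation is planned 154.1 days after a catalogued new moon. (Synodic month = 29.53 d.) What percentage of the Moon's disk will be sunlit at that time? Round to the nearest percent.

40%

154.1 d spans 5 complete synodic months (5 × 29.53 = 147.65 d) plus 6.45 d.
Elongation θ = 360° × 6.45/29.53 ≈ 78.6°.
cos 78.6° = 0.197, so f = (1 − 0.197)/2 = 0.401, so 40%.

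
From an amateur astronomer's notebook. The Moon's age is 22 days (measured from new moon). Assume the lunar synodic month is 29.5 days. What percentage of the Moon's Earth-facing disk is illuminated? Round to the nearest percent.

51%

Phase angle: θ = 360°·(22 d)/(29.5 d) = 268.5°.
With cos θ = (-0.027), the lit fraction is (1 − (-0.027))/2 ≈ 0.513, so 51%.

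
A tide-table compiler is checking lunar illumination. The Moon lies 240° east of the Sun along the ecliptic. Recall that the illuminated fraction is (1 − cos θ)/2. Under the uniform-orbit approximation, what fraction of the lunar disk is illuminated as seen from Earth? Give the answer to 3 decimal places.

0.750

f = (1 − cos 240°)/2 = (1 − (-0.500))/2 ≈ 0.750.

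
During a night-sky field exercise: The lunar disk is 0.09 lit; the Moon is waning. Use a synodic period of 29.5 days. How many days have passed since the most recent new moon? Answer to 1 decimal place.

26.6 days

Invert f = (1 − cos θ)/2 to get cos θ = 1 − 2(0.09) = 0.820, hence θ₀ = arccos 0.820 = 34.9°.
A waning Moon lies in 180°–360°, so θ = 360° − 34.9° = 325.1°.
Age = 29.5 × 325.1°/360° ≈ 26.64 days.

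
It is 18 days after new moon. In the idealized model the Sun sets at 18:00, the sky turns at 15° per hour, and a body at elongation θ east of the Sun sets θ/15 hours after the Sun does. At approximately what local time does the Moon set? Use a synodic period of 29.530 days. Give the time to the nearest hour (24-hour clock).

The Moon has covered 18/29.530 of its cycle, so θ ≈ 360° × 18/29.530 = 219.4°.
The Moon trails the Sun by θ/15 = 219.4/15 ≈ 14.63 hours.
18:00 + 14.63 h ≈ 08:38 → 09:00 to the nearest hour.

09:00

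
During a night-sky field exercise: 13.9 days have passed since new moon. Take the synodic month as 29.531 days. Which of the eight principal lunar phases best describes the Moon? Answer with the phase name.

full moon

θ ≈ 360° × 13.9/29.531 = 169°, which falls in the full moon sector.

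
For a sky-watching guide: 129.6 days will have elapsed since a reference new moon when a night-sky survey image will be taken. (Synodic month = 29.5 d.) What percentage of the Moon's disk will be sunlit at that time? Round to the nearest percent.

129.6/29.5 = 4.393 lunations, so 4 complete cycles and 11.60 d into the next.
Phase angle: θ = 360°·(11.60 d)/(29.5 d) = 141.6°.
With cos θ = (-0.783), the lit fraction is (1 − (-0.783))/2 ≈ 0.892, so 89%.

89%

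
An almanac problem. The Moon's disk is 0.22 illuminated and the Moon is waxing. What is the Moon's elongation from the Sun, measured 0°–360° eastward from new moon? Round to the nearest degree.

56°

cos θ = 1 − 2f = 0.560, giving a principal value of 55.9°.
The Moon is waxing (0°–180°), so θ = 55.9° directly.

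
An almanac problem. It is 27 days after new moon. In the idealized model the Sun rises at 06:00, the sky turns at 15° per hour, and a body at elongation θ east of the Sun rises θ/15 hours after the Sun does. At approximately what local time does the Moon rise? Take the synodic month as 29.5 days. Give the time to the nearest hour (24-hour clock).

Phase angle: θ = 360°·(27 d)/(29.5 d) = 329.5°.
At 15° of sky rotation per hour, 329.5° corresponds to a 21.97 h lag.
06:00 + 21.97 h ≈ 03:58 → 04:00 to the nearest hour.

04:00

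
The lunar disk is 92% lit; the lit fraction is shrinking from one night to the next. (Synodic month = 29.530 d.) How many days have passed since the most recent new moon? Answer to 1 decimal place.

17.5 days

Invert f = (1 − cos θ)/2 to get cos θ = 1 − 2(0.92) = -0.840, hence θ₀ = arccos -0.840 = 147.1°.
Waning ⇒ past full, so θ = 360° − 147.1° = 212.9°.
That fraction of the synodic month is 212.9/360 × 29.530 d ≈ 17.46 d.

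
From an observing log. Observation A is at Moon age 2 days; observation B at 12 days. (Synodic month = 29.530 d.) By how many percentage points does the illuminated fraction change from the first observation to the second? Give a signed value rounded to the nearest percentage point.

+87 pp

θ₁ = 360° × 2/29.530 = 24.4°, f₁ = (1 − cos θ₁)/2 = 0.045.
θ₂ = 360° × 12/29.530 = 146.3°, f₂ = (1 − cos θ₂)/2 = 0.916.
Change = f₂ − f₁ = +0.871 → +87 percentage points.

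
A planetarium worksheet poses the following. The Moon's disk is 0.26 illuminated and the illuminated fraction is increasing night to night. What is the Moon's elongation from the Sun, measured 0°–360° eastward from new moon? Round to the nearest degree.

61°

From f = (1 − cos θ)/2: cos θ = 1 − 2×0.26 = 0.480; arccos → 61.3°.
Before full moon the principal value applies: θ = 61.3°.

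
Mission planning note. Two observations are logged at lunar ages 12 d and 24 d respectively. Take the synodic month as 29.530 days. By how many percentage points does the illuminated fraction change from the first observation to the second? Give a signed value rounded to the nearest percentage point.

-61 percentage points

First observation: θ = 360°·12/29.530 = 146.3°, so f = 0.916.
Second observation: θ = 292.6°, f = 0.308.
Δf = 0.308 − 0.916 = -0.608, i.e. -61 pp.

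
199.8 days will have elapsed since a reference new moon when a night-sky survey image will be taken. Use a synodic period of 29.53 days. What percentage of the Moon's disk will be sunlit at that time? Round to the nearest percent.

45%

Reduce mod P: 199.8 − 6×29.53 = 22.62 d into the current lunation.
The Moon has covered 22.62/29.53 of its cycle, so θ ≈ 360° × 22.62/29.53 = 275.8°.
Illuminated fraction = (1 − cos 275.8°)/2 = (1 − 0.100)/2 ≈ 0.450, so 45%.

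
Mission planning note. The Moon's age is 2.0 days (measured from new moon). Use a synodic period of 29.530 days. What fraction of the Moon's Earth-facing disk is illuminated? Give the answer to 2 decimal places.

Elongation θ = 360° × 2.0/29.530 ≈ 24.4°.
With cos θ = 0.911, the lit fraction is (1 − 0.911)/2 ≈ 0.045.

0.04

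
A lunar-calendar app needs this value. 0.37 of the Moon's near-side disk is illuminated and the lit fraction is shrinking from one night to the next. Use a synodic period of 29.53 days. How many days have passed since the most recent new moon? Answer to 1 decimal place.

From f = (1 − cos θ)/2: cos θ = 1 − 2×0.37 = 0.260; arccos → 74.9°.
A waning Moon lies in 180°–360°, so θ = 360° − 74.9° = 285.1°.
At 360°/29.53 d per day, 285.1° corresponds to 23.38 days.

23.4 days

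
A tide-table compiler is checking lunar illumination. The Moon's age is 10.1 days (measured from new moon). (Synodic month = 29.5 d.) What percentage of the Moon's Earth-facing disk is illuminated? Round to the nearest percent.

Elongation θ = 360° × 10.1/29.5 ≈ 123.3°.
Illuminated fraction = (1 − cos 123.3°)/2 = (1 − (-0.548))/2 ≈ 0.774, so 77%.

77%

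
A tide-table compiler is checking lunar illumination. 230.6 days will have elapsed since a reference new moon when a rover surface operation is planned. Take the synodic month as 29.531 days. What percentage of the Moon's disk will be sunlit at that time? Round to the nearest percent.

32%

Reduce mod P: 230.6 − 7×29.531 = 23.88 d into the current lunation.
Phase angle: θ = 360°·(23.88 d)/(29.531 d) = 291.1°.
With cos θ = 0.361, the lit fraction is (1 − 0.361)/2 ≈ 0.320, so 32%.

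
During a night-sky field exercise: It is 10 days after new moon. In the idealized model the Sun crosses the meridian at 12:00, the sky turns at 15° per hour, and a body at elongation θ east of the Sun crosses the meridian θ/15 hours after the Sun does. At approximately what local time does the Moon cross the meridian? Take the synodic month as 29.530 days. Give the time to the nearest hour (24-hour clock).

20:00

Elongation θ = 360° × 10/29.530 ≈ 121.9°.
At 15° of sky rotation per hour, 121.9° corresponds to a 8.13 h lag.
12:00 + 8.13 h ≈ 20:08 → 20:00 to the nearest hour.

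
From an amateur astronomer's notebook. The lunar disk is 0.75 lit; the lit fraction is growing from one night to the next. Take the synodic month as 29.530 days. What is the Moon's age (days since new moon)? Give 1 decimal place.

9.8 days

From f = (1 − cos θ)/2: cos θ = 1 − 2×0.75 = -0.500; arccos → 120.0°.
Waxing ⇒ before full, so θ = 120.0°.
Age = 29.530 × 120.0°/360° ≈ 9.84 days.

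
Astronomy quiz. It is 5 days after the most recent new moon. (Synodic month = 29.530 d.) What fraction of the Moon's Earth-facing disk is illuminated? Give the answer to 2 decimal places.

Elongation θ = 360° × 5/29.530 ≈ 61.0°.
Illuminated fraction = (1 − cos 61.0°)/2 = (1 − 0.485)/2 ≈ 0.257.

0.26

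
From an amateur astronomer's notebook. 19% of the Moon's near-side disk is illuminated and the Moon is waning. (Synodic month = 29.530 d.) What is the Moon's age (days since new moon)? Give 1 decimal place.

cos θ = 1 − 2f = 0.620, giving a principal value of 51.7°.
Waning ⇒ past full, so θ = 360° − 51.7° = 308.3°.
Age = 29.530 × 308.3°/360° ≈ 25.29 days.

25.3 days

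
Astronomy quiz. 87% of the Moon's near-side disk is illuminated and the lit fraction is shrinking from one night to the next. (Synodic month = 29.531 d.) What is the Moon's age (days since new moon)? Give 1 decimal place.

From f = (1 − cos θ)/2: cos θ = 1 − 2×0.87 = -0.740; arccos → 137.7°.
Waning ⇒ past full, so θ = 360° − 137.7° = 222.3°.
Age = 29.531 × 222.3°/360° ≈ 18.23 days.

18.2 days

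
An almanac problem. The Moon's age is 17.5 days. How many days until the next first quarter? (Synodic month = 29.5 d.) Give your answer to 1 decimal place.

19.4 days

First quarter occurs at elongation 90°, i.e. at age 29.5 × 90/360 = 7.375 d.
Already past this cycle's first quarter; the next is at 7.375 + 29.5 = 36.875 d, so 36.875 − 17.5 = 19.375 days.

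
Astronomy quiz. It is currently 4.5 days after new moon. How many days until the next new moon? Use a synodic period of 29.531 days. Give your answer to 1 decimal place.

One full lunation from the last new moon is 29.531 d; remaining = 29.531 − 4.5 = 25.031 d.

25.0 days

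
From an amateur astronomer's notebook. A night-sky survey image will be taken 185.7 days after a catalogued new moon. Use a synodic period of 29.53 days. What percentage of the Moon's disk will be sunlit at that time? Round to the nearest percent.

185.7/29.53 = 6.289 lunations, so 6 complete cycles and 8.52 d into the next.
Elongation θ = 360° × 8.52/29.53 ≈ 103.9°.
cos 103.9° = (-0.240), so f = (1 − (-0.240))/2 = 0.620, so 62%.

62%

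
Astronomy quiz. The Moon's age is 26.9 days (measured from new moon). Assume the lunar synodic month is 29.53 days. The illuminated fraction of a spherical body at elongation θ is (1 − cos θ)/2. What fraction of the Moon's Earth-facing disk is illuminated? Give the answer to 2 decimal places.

0.08

Elongation θ = 360° × 26.9/29.53 ≈ 327.9°.
With cos θ = 0.847, the lit fraction is (1 − 0.847)/2 ≈ 0.076.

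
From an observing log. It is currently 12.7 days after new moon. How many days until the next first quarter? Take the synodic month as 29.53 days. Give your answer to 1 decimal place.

24.2 days

First quarter occurs at elongation 90°, i.e. at age 29.53 × 90/360 = 7.383 d.
This lunation's first quarter (7.383 d) has passed, so add one period: 36.913 − 12.7 = 24.213 days.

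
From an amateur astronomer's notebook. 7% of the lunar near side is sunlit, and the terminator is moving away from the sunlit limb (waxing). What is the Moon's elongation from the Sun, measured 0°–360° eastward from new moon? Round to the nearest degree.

Invert f = (1 − cos θ)/2 to get cos θ = 1 − 2(0.07) = 0.860, hence θ₀ = arccos 0.860 = 30.7°.
The Moon is waxing (0°–180°), so θ = 30.7° directly.

31°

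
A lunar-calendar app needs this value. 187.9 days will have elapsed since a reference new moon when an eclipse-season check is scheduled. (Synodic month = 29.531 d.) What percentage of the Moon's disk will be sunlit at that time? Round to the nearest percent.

187.9/29.531 = 6.363 lunations, so 6 complete cycles and 10.71 d into the next.
The Moon has covered 10.71/29.531 of its cycle, so θ ≈ 360° × 10.71/29.531 = 130.6°.
cos 130.6° = (-0.651), so f = (1 − (-0.651))/2 = 0.825, so 83%.

83%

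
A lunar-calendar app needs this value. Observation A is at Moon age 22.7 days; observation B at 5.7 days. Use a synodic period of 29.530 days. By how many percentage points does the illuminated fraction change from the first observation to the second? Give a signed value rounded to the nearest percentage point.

-12 pp

First observation: θ = 360°·22.7/29.530 = 276.7°, so f = 0.441.
Second observation: θ = 69.5°, f = 0.325.
Δf = 0.325 − 0.441 = -0.117, i.e. -12 pp.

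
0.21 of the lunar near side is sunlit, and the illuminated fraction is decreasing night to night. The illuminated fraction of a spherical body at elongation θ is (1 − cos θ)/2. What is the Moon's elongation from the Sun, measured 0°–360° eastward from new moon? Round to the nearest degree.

cos θ = 1 − 2f = 0.580, giving a principal value of 54.5°.
A waning Moon lies in 180°–360°, so θ = 360° − 54.5° = 305.5°.

305°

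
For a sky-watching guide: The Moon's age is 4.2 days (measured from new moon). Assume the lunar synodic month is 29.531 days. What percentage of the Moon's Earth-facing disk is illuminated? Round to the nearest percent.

19%

Elongation θ = 360° × 4.2/29.531 ≈ 51.2°.
With cos θ = 0.627, the lit fraction is (1 − 0.627)/2 ≈ 0.187, so 19%.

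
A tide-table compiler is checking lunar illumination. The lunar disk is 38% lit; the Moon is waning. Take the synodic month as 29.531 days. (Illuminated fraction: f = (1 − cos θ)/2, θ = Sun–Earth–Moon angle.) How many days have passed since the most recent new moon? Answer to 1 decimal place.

23.3 days

Invert f = (1 − cos θ)/2 to get cos θ = 1 − 2(0.38) = 0.240, hence θ₀ = arccos 0.240 = 76.1°.
Since the Moon is past full (waning), take the reflex angle: θ = 360° − 76.1° = 283.9°.
That fraction of the synodic month is 283.9/360 × 29.531 d ≈ 23.29 d.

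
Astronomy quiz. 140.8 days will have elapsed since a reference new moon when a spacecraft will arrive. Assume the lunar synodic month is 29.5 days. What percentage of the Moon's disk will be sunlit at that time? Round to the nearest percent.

43%

140.8/29.5 = 4.773 lunations, so 4 complete cycles and 22.80 d into the next.
Elongation θ = 360° × 22.80/29.5 ≈ 278.2°.
With cos θ = 0.143, the lit fraction is (1 − 0.143)/2 ≈ 0.428, so 43%.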